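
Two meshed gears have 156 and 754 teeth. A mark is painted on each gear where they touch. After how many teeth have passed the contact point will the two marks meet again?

We need the least common multiple of the intervals.
156 = 2^2 × 3 × 13
754 = 2 × 13 × 29
LCM(156, 754) = 2^2 × 3 × 13 × 29 = 4524.

4524 teeth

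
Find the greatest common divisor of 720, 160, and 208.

16

720 = 2^4 × 3^2 × 5
160 = 2^5 × 5
208 = 2^4 × 13
gcd(720, 160, 208) = 2^4 = 16.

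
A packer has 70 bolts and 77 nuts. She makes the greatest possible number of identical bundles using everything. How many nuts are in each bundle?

11

Number of bundles = gcd(70, 77).
70 = 2 × 5 × 7
77 = 7 × 11
gcd(70, 77) = 7.
nuts per bundle = 77 / 7 = 11.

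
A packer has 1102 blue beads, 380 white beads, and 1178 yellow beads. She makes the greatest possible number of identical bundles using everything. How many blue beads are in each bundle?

Number of bundles = gcd(1102, 380, 1178).
1102 = 2 × 19 × 29
380 = 2^2 × 5 × 19
1178 = 2 × 19 × 31
gcd(1102, 380, 1178) = 2 × 19 = 38.
blue beads per bundle = 1102 / 38 = 29.

29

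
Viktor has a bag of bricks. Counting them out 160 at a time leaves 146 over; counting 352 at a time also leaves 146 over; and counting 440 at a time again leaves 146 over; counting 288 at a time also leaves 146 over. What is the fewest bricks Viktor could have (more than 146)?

N − 146 must be a common multiple of 160, 352, 440, and 288.
160 = 2^5 × 5
352 = 2^5 × 11
440 = 2^3 × 5 × 11
288 = 2^5 × 3^2
LCM(160, 352, 440, 288) = 2^5 × 3^2 × 5 × 11 = 15840.
Smallest N > 146 is LCM + 146 = 15840 + 146 = 15986.

15986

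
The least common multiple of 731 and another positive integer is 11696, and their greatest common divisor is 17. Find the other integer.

272

gcd × lcm = product of the two integers, so the other integer is (17 × 11696) / 731 = 272.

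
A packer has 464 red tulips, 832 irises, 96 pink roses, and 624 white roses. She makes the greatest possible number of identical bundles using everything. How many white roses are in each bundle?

39

Number of bundles = gcd(464, 832, 96, 624).
464 = 2^4 × 29
832 = 2^6 × 13
96 = 2^5 × 3
624 = 2^4 × 3 × 13
gcd(464, 832, 96, 624) = 2^4 = 16.
white roses per bundle = 624 / 16 = 39.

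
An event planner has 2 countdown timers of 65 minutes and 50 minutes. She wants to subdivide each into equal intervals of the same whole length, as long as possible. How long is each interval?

By the Euclidean algorithm:
65 = 1 × 50 + 15
50 = 3 × 15 + 5
15 = 3 × 5 + 0
gcd(65, 50) = 5.

5 minutes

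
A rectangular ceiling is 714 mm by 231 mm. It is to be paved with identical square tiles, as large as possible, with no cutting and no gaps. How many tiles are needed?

374

Tile side = gcd(714, 231).
714 = 2 × 3 × 7 × 17
231 = 3 × 7 × 11
gcd(714, 231) = 3 × 7 = 21.
Tiles: (714/21) × (231/21) = 34 × 11 = 374.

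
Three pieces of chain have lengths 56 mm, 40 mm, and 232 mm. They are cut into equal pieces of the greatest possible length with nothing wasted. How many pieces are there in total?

Piece length = gcd(56, 40, 232).
56 = 2^3 × 7
40 = 2^3 × 5
232 = 2^3 × 29
gcd(56, 40, 232) = 2^3 = 8.
Total pieces = 56/8 + 40/8 + 232/8 = 7 + 5 + 29 = 41.

41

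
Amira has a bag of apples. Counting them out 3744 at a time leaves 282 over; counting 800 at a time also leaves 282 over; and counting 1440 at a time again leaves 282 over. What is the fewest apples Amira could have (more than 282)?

93882

N − 282 must be a common multiple of 3744, 800, and 1440.
3744 = 2^5 × 3^2 × 13
800 = 2^5 × 5^2
1440 = 2^5 × 3^2 × 5
LCM(3744, 800, 1440) = 2^5 × 3^2 × 5^2 × 13 = 93600.
Smallest N > 282 is LCM + 282 = 93600 + 282 = 93882.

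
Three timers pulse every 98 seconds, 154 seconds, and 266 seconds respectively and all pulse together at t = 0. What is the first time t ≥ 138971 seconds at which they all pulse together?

Joint pulses occur at multiples of LCM(98, 154, 266).
98 = 2 × 7^2
154 = 2 × 7 × 11
266 = 2 × 7 × 19
LCM(98, 154, 266) = 2 × 7^2 × 11 × 19 = 20482.
Smallest multiple of 20482 that is ≥ 138971: ⌈138971/20482⌉ × 20482 = 7 × 20482 = 143374.

143374 seconds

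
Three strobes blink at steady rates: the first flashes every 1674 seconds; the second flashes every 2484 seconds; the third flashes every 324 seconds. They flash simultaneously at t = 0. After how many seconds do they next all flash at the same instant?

The first simultaneous occurrence is after LCM of the individual periods.
1674 = 2 × 3^3 × 31
2484 = 2^2 × 3^3 × 23
324 = 2^2 × 3^4
LCM(1674, 2484, 324) = 2^2 × 3^4 × 23 × 31 = 231012.

231012 seconds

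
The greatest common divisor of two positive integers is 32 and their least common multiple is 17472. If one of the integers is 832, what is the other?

For two integers, gcd × lcm = product, so the other is (32 × 17472) / 832 = 559104 / 832 = 672.

672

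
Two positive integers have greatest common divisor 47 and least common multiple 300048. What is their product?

14102256

For any two positive integers, gcd × lcm = product = 47 × 300048 = 14102256.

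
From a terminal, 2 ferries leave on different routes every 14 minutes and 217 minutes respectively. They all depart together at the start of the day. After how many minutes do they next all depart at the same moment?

434 minutes

The first simultaneous occurrence is after LCM of the individual periods.
14 = 2 × 7
217 = 7 × 31
LCM(14, 217) = 2 × 7 × 31 = 434.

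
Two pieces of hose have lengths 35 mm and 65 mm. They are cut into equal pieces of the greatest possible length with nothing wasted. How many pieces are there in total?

20

Piece length = gcd(35, 65).
35 = 5 × 7
65 = 5 × 13
gcd(35, 65) = 5.
Total pieces = 35/5 + 65/5 = 7 + 13 = 20.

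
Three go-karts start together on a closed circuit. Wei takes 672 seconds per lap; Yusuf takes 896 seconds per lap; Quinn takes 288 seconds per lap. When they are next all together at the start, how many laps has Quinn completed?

All finish a whole number of cycles simultaneously at t = LCM of the periods.
672 = 2^5 × 3 × 7
896 = 2^7 × 7
288 = 2^5 × 3^2
LCM(672, 896, 288) = 2^7 × 3^2 × 7 = 8064.
Laps for period 288: 8064 / 288 = 28.

28 laps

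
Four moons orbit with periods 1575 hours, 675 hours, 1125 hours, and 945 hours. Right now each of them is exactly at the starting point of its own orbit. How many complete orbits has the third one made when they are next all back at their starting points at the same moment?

They are all back at their starting positions together after one LCM of the periods.
1575 = 3^2 × 5^2 × 7
675 = 3^3 × 5^2
1125 = 3^2 × 5^3
945 = 3^3 × 5 × 7
LCM(1575, 675, 1125, 945) = 3^3 × 5^3 × 7 = 23625.
Orbits for period 1125: 23625 / 1125 = 21.

21 orbits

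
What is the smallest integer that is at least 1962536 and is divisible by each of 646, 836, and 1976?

The integer must be a common multiple of 646, 836, and 1976, so a multiple of their LCM.
646 = 2 × 17 × 19
836 = 2^2 × 11 × 19
1976 = 2^3 × 13 × 19
LCM(646, 836, 1976) = 2^3 × 11 × 13 × 17 × 19 = 369512.
Smallest multiple of 369512 that is ≥ 1962536: ⌈1962536/369512⌉ × 369512 = 6 × 369512 = 2217072.

2217072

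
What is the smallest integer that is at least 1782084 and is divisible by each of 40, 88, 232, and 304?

The integer must be a common multiple of 40, 88, 232, and 304, so a multiple of their LCM.
40 = 2^3 × 5
88 = 2^3 × 11
232 = 2^3 × 29
304 = 2^4 × 19
LCM(40, 88, 232, 304) = 2^4 × 5 × 11 × 19 × 29 = 484880.
Smallest multiple of 484880 that is ≥ 1782084: ⌈1782084/484880⌉ × 484880 = 4 × 484880 = 1939520.

1939520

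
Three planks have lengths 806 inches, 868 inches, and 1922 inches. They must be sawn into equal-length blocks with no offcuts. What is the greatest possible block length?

62 inches

The block length must divide every plank, so the greatest is gcd(806, 868, 1922).
806 = 2 × 13 × 31
868 = 2^2 × 7 × 31
1922 = 2 × 31^2
gcd(806, 868, 1922) = 2 × 31 = 62.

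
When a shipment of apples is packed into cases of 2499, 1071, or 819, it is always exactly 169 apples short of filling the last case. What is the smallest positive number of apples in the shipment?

97292

Being 169 short of a full case of size k means N ≡ −169 (mod k), i.e. N + 169 is a multiple of each size.
2499 = 3 × 7^2 × 17
1071 = 3^2 × 7 × 17
819 = 3^2 × 7 × 13
LCM(2499, 1071, 819) = 3^2 × 7^2 × 13 × 17 = 97461.
Smallest positive N is 97461 − 169 = 97292.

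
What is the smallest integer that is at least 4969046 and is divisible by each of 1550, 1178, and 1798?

5124300

The integer must be a common multiple of 1550, 1178, and 1798, so a multiple of their LCM.
1550 = 2 × 5^2 × 31
1178 = 2 × 19 × 31
1798 = 2 × 29 × 31
LCM(1550, 1178, 1798) = 2 × 5^2 × 19 × 29 × 31 = 854050.
Smallest multiple of 854050 that is ≥ 4969046: ⌈4969046/854050⌉ × 854050 = 6 × 854050 = 5124300.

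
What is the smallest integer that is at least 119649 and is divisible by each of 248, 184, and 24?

The integer must be a common multiple of 248, 184, and 24, so a multiple of their LCM.
248 = 2^3 × 31
184 = 2^3 × 23
24 = 2^3 × 3
LCM(248, 184, 24) = 2^3 × 3 × 23 × 31 = 17112.
Smallest multiple of 17112 that is ≥ 119649: ⌈119649/17112⌉ × 17112 = 7 × 17112 = 119784.

119784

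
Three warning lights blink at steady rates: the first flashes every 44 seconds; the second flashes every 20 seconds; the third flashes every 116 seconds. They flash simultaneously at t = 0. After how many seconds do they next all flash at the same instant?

We need the least common multiple of the intervals.
44 = 2^2 × 11
20 = 2^2 × 5
116 = 2^2 × 29
LCM(44, 20, 116) = 2^2 × 5 × 11 × 29 = 6380.

6380 seconds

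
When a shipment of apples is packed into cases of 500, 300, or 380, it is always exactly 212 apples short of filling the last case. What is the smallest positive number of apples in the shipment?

Being 212 short of a full case of size k means N ≡ −212 (mod k), i.e. N + 212 is a multiple of each size.
500 = 2^2 × 5^3
300 = 2^2 × 3 × 5^2
380 = 2^2 × 5 × 19
LCM(500, 300, 380) = 2^2 × 3 × 5^3 × 19 = 28500.
Smallest positive N is 28500 − 212 = 28288.

28288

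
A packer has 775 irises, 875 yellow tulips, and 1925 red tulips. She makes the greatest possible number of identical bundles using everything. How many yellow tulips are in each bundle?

35

Number of bundles = gcd(775, 875, 1925).
775 = 5^2 × 31
875 = 5^3 × 7
1925 = 5^2 × 7 × 11
gcd(775, 875, 1925) = 5^2 = 25.
yellow tulips per bundle = 875 / 25 = 35.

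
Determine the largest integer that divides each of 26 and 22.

26 = 2 × 13
22 = 2 × 11
gcd(26, 22) = 2.

2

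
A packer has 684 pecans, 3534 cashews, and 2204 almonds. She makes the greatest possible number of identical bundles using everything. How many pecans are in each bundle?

Number of bundles = gcd(684, 3534, 2204).
684 = 2^2 × 3^2 × 19
3534 = 2 × 3 × 19 × 31
2204 = 2^2 × 19 × 29
gcd(684, 3534, 2204) = 2 × 19 = 38.
pecans per bundle = 684 / 38 = 18.

18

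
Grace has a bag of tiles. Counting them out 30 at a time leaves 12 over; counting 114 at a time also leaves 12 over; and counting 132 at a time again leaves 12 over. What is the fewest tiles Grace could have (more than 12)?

N − 12 must be a common multiple of 30, 114, and 132.
30 = 2 × 3 × 5
114 = 2 × 3 × 19
132 = 2^2 × 3 × 11
LCM(30, 114, 132) = 2^2 × 3 × 5 × 11 × 19 = 12540.
Smallest N > 12 is LCM + 12 = 12540 + 12 = 12552.

12552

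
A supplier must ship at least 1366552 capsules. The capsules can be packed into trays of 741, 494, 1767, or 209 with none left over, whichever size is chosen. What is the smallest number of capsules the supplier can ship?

The number of capsules must be a common multiple of 741, 494, 1767, and 209, so a multiple of their LCM.
741 = 3 × 13 × 19
494 = 2 × 13 × 19
1767 = 3 × 19 × 31
209 = 11 × 19
LCM(741, 494, 1767, 209) = 2 × 3 × 11 × 13 × 19 × 31 = 505362.
Smallest multiple of 505362 that is ≥ 1366552: ⌈1366552/505362⌉ × 505362 = 3 × 505362 = 1516086.

1516086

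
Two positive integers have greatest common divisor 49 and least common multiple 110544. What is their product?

For any two positive integers, gcd × lcm = product = 49 × 110544 = 5416656.

5416656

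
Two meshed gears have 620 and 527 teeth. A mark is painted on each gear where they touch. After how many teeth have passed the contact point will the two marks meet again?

10540 teeth

They coincide at every common multiple of the periods; the first is the LCM.
620 = 2^2 × 5 × 31
527 = 17 × 31
LCM(620, 527) = 2^2 × 5 × 17 × 31 = 10540.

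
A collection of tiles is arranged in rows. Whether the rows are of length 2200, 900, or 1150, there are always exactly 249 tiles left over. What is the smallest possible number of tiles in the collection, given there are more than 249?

455649

N − 249 must be a common multiple of 2200, 900, and 1150.
2200 = 2^3 × 5^2 × 11
900 = 2^2 × 3^2 × 5^2
1150 = 2 × 5^2 × 23
LCM(2200, 900, 1150) = 2^3 × 3^2 × 5^2 × 11 × 23 = 455400.
Smallest N > 249 is LCM + 249 = 455400 + 249 = 455649.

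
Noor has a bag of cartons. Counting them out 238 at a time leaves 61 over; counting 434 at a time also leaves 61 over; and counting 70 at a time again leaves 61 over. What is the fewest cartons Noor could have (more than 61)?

36951

N − 61 must be a common multiple of 238, 434, and 70.
238 = 2 × 7 × 17
434 = 2 × 7 × 31
70 = 2 × 5 × 7
LCM(238, 434, 70) = 2 × 5 × 7 × 17 × 31 = 36890.
Smallest N > 61 is LCM + 61 = 36890 + 61 = 36951.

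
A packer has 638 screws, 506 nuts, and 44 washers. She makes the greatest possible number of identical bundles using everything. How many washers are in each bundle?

2

Number of bundles = gcd(638, 506, 44).
638 = 2 × 11 × 29
506 = 2 × 11 × 23
44 = 2^2 × 11
gcd(638, 506, 44) = 2 × 11 = 22.
washers per bundle = 44 / 22 = 2.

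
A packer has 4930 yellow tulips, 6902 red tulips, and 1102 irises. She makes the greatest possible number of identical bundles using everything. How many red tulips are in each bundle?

119

Number of bundles = gcd(4930, 6902, 1102).
4930 = 2 × 5 × 17 × 29
6902 = 2 × 7 × 17 × 29
1102 = 2 × 19 × 29
gcd(4930, 6902, 1102) = 2 × 29 = 58.
red tulips per bundle = 6902 / 58 = 119.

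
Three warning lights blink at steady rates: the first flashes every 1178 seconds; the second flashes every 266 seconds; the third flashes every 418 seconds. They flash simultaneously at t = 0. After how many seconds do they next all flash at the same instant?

90706 seconds

We need the least common multiple of the intervals.
1178 = 2 × 19 × 31
266 = 2 × 7 × 19
418 = 2 × 11 × 19
LCM(1178, 266, 418) = 2 × 7 × 11 × 19 × 31 = 90706.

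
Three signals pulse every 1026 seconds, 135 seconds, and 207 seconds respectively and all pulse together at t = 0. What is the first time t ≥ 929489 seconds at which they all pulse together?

943920 seconds

Joint pulses occur at multiples of LCM(1026, 135, 207).
1026 = 2 × 3^3 × 19
135 = 3^3 × 5
207 = 3^2 × 23
LCM(1026, 135, 207) = 2 × 3^3 × 5 × 19 × 23 = 117990.
Smallest multiple of 117990 that is ≥ 929489: ⌈929489/117990⌉ × 117990 = 8 × 117990 = 943920.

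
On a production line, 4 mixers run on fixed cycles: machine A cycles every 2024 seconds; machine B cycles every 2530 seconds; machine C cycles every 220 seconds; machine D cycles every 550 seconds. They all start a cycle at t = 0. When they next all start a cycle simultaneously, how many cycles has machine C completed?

230 cycles

The first common completion time is the LCM of the periods.
2024 = 2^3 × 11 × 23
2530 = 2 × 5 × 11 × 23
220 = 2^2 × 5 × 11
550 = 2 × 5^2 × 11
LCM(2024, 2530, 220, 550) = 2^3 × 5^2 × 11 × 23 = 50600.
Cycles for period 220: 50600 / 220 = 230.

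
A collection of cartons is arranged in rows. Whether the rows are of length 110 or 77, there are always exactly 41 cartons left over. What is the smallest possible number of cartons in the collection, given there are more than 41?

N − 41 must be a common multiple of 110 and 77.
110 = 2 × 5 × 11
77 = 7 × 11
LCM(110, 77) = 2 × 5 × 7 × 11 = 770.
Smallest N > 41 is LCM + 41 = 770 + 41 = 811.

811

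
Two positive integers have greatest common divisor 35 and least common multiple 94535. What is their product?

3308725

For any two positive integers, gcd × lcm = product = 35 × 94535 = 3308725.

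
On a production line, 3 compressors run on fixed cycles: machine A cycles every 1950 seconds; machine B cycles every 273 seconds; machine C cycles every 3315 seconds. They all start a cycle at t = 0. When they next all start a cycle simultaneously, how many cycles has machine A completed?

119 cycles

The first common completion time is the LCM of the periods.
1950 = 2 × 3 × 5^2 × 13
273 = 3 × 7 × 13
3315 = 3 × 5 × 13 × 17
LCM(1950, 273, 3315) = 2 × 3 × 5^2 × 7 × 13 × 17 = 232050.
Cycles for period 1950: 232050 / 1950 = 119.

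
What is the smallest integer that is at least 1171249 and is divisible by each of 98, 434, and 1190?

The integer must be a common multiple of 98, 434, and 1190, so a multiple of their LCM.
98 = 2 × 7^2
434 = 2 × 7 × 31
1190 = 2 × 5 × 7 × 17
LCM(98, 434, 1190) = 2 × 5 × 7^2 × 17 × 31 = 258230.
Smallest multiple of 258230 that is ≥ 1171249: ⌈1171249/258230⌉ × 258230 = 5 × 258230 = 1291150.

1291150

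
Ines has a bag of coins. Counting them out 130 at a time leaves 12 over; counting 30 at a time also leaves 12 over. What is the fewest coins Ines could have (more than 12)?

N − 12 must be a common multiple of 130 and 30.
130 = 2 × 5 × 13
30 = 2 × 3 × 5
LCM(130, 30) = 2 × 3 × 5 × 13 = 390.
Smallest N > 12 is LCM + 12 = 390 + 12 = 402.

402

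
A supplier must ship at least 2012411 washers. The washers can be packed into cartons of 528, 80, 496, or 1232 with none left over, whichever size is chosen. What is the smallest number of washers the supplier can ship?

The number of washers must be a common multiple of 528, 80, 496, and 1232, so a multiple of their LCM.
528 = 2^4 × 3 × 11
80 = 2^4 × 5
496 = 2^4 × 31
1232 = 2^4 × 7 × 11
LCM(528, 80, 496, 1232) = 2^4 × 3 × 5 × 7 × 11 × 31 = 572880.
Smallest multiple of 572880 that is ≥ 2012411: ⌈2012411/572880⌉ × 572880 = 4 × 572880 = 2291520.

2291520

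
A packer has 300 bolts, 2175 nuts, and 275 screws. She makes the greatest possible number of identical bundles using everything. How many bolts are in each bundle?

12

Number of bundles = gcd(300, 2175, 275).
300 = 2^2 × 3 × 5^2
2175 = 3 × 5^2 × 29
275 = 5^2 × 11
gcd(300, 2175, 275) = 5^2 = 25.
bolts per bundle = 300 / 25 = 12.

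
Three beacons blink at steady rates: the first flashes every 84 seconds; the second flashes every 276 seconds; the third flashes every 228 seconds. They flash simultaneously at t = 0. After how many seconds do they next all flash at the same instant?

36708 seconds

We need the least common multiple of the intervals.
84 = 2^2 × 3 × 7
276 = 2^2 × 3 × 23
228 = 2^2 × 3 × 19
LCM(84, 276, 228) = 2^2 × 3 × 7 × 19 × 23 = 36708.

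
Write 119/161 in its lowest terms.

17/23

119 = 7 × 17
161 = 7 × 23
gcd(119, 161) = 7.
Divide numerator and denominator by 7: 119/161 = 17/23.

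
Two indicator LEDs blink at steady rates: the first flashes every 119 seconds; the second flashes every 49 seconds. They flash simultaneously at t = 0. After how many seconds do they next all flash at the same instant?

833 seconds

They coincide at every common multiple of the periods; the first is the LCM.
119 = 7 × 17
49 = 7^2
LCM(119, 49) = 7^2 × 17 = 833.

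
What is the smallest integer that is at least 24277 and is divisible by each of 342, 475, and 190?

The integer must be a common multiple of 342, 475, and 190, so a multiple of their LCM.
342 = 2 × 3^2 × 19
475 = 5^2 × 19
190 = 2 × 5 × 19
LCM(342, 475, 190) = 2 × 3^2 × 5^2 × 19 = 8550.
Smallest multiple of 8550 that is ≥ 24277: ⌈24277/8550⌉ × 8550 = 3 × 8550 = 25650.

25650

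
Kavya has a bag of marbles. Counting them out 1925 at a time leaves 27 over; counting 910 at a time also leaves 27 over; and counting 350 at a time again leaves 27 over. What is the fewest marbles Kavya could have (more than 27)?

50077

N − 27 must be a common multiple of 1925, 910, and 350.
1925 = 5^2 × 7 × 11
910 = 2 × 5 × 7 × 13
350 = 2 × 5^2 × 7
LCM(1925, 910, 350) = 2 × 5^2 × 7 × 11 × 13 = 50050.
Smallest N > 27 is LCM + 27 = 50050 + 27 = 50077.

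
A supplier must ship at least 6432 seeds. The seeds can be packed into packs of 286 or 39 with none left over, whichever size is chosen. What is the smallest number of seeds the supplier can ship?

6864

The number of seeds must be a common multiple of 286 and 39, so a multiple of their LCM.
286 = 2 × 11 × 13
39 = 3 × 13
LCM(286, 39) = 2 × 3 × 11 × 13 = 858.
Smallest multiple of 858 that is ≥ 6432: ⌈6432/858⌉ × 858 = 8 × 858 = 6864.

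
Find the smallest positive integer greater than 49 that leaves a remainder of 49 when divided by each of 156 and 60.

N − 49 must be a common multiple of 156 and 60.
156 = 2^2 × 3 × 13
60 = 2^2 × 3 × 5
LCM(156, 60) = 2^2 × 3 × 5 × 13 = 780.
Smallest N > 49 is LCM + 49 = 780 + 49 = 829.

829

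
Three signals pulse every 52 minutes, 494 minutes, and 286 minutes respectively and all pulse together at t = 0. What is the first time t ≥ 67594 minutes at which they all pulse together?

Joint pulses occur at multiples of LCM(52, 494, 286).
52 = 2^2 × 13
494 = 2 × 13 × 19
286 = 2 × 11 × 13
LCM(52, 494, 286) = 2^2 × 11 × 13 × 19 = 10868.
Smallest multiple of 10868 that is ≥ 67594: ⌈67594/10868⌉ × 10868 = 7 × 10868 = 76076.

76076 minutes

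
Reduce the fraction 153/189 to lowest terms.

153 = 3^2 × 17
189 = 3^3 × 7
gcd(153, 189) = 3^2 = 9.
Divide numerator and denominator by 9: 153/189 = 17/21.

17/21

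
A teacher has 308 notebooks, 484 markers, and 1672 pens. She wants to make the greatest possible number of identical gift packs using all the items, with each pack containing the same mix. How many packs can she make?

The pack count must divide each quantity, so the greatest is gcd(308, 484, 1672).
308 = 2^2 × 7 × 11
484 = 2^2 × 11^2
1672 = 2^3 × 11 × 19
gcd(308, 484, 1672) = 2^2 × 11 = 44.

44 packs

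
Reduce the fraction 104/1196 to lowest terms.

2/23

104 = 2^3 × 13
1196 = 2^2 × 13 × 23
gcd(104, 1196) = 2^2 × 13 = 52.
Divide numerator and denominator by 52: 104/1196 = 2/23.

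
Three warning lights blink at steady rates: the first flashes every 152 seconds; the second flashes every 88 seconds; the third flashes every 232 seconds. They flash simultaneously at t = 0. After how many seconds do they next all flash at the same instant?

48488 seconds

We need the least common multiple of the intervals.
152 = 2^3 × 19
88 = 2^3 × 11
232 = 2^3 × 29
LCM(152, 88, 232) = 2^3 × 11 × 19 × 29 = 48488.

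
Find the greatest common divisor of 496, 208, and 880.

496 = 2^4 × 31
208 = 2^4 × 13
880 = 2^4 × 5 × 11
gcd(496, 208, 880) = 2^4 = 16.

16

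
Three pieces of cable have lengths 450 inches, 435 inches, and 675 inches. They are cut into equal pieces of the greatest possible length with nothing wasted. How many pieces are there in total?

104

Piece length = gcd(450, 435, 675).
450 = 2 × 3^2 × 5^2
435 = 3 × 5 × 29
675 = 3^3 × 5^2
gcd(450, 435, 675) = 3 × 5 = 15.
Total pieces = 450/15 + 435/15 + 675/15 = 30 + 29 + 45 = 104.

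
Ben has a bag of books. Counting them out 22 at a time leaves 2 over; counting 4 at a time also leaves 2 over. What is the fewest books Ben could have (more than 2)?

46

N − 2 must be a common multiple of 22 and 4.
22 = 2 × 11
4 = 2^2
LCM(22, 4) = 2^2 × 11 = 44.
Smallest N > 2 is LCM + 2 = 44 + 2 = 46.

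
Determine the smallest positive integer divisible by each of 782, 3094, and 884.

782 = 2 × 17 × 23
3094 = 2 × 7 × 13 × 17
884 = 2^2 × 13 × 17
LCM(782, 3094, 884) = 2^2 × 7 × 13 × 17 × 23 = 142324.

142324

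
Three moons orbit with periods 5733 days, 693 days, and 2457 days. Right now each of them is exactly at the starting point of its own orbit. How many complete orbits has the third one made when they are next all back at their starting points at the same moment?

They are all back at their starting positions together after one LCM of the periods.
5733 = 3^2 × 7^2 × 13
693 = 3^2 × 7 × 11
2457 = 3^3 × 7 × 13
LCM(5733, 693, 2457) = 3^3 × 7^2 × 11 × 13 = 189189.
Orbits for period 2457: 189189 / 2457 = 77.

77 orbits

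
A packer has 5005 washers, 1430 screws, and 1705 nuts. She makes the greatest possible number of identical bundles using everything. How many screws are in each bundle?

Number of bundles = gcd(5005, 1430, 1705).
5005 = 5 × 7 × 11 × 13
1430 = 2 × 5 × 11 × 13
1705 = 5 × 11 × 31
gcd(5005, 1430, 1705) = 5 × 11 = 55.
screws per bundle = 1430 / 55 = 26.

26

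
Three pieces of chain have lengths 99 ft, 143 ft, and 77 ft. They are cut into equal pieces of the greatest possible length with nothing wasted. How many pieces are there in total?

29

Piece length = gcd(99, 143, 77).
99 = 3^2 × 11
143 = 11 × 13
77 = 7 × 11
gcd(99, 143, 77) = 11.
Total pieces = 99/11 + 143/11 + 77/11 = 9 + 13 + 7 = 29.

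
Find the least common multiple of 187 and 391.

4301

187 = 11 × 17
391 = 17 × 23
LCM(187, 391) = 11 × 17 × 23 = 4301.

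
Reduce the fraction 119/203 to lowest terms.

119 = 7 × 17
203 = 7 × 29
gcd(119, 203) = 7.
Divide numerator and denominator by 7: 119/203 = 17/29.

17/29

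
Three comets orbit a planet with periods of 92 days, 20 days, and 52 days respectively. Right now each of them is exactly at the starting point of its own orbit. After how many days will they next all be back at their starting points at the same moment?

5980 days

They coincide at every common multiple of the periods; the first is the LCM.
92 = 2^2 × 23
20 = 2^2 × 5
52 = 2^2 × 13
LCM(92, 20, 52) = 2^2 × 5 × 13 × 23 = 5980.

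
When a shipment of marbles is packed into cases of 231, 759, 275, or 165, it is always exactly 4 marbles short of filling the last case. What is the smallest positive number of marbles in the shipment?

Being 4 short of a full case of size k means N ≡ −4 (mod k), i.e. N + 4 is a multiple of each size.
231 = 3 × 7 × 11
759 = 3 × 11 × 23
275 = 5^2 × 11
165 = 3 × 5 × 11
LCM(231, 759, 275, 165) = 3 × 5^2 × 7 × 11 × 23 = 132825.
Smallest positive N is 132825 − 4 = 132821.

132821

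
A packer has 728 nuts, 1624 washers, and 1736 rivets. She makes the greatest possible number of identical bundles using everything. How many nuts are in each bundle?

Number of bundles = gcd(728, 1624, 1736).
728 = 2^3 × 7 × 13
1624 = 2^3 × 7 × 29
1736 = 2^3 × 7 × 31
gcd(728, 1624, 1736) = 2^3 × 7 = 56.
nuts per bundle = 728 / 56 = 13.

13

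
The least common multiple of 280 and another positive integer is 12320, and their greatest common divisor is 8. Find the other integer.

gcd × lcm = product of the two integers, so the other integer is (8 × 12320) / 280 = 352.

352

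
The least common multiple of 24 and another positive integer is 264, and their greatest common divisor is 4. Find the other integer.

44

gcd × lcm = product of the two integers, so the other integer is (4 × 264) / 24 = 44.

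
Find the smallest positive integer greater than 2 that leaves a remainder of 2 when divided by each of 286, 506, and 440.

131562

N − 2 must be a common multiple of 286, 506, and 440.
286 = 2 × 11 × 13
506 = 2 × 11 × 23
440 = 2^3 × 5 × 11
LCM(286, 506, 440) = 2^3 × 5 × 11 × 13 × 23 = 131560.
Smallest N > 2 is LCM + 2 = 131560 + 2 = 131562.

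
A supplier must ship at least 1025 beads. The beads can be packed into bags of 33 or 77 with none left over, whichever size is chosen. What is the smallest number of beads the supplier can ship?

1155

The number of beads must be a common multiple of 33 and 77, so a multiple of their LCM.
33 = 3 × 11
77 = 7 × 11
LCM(33, 77) = 3 × 7 × 11 = 231.
Smallest multiple of 231 that is ≥ 1025: ⌈1025/231⌉ × 231 = 5 × 231 = 1155.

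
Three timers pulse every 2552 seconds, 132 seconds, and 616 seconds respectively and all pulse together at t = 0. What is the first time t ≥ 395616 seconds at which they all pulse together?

428736 seconds

Joint pulses occur at multiples of LCM(2552, 132, 616).
2552 = 2^3 × 11 × 29
132 = 2^2 × 3 × 11
616 = 2^3 × 7 × 11
LCM(2552, 132, 616) = 2^3 × 3 × 7 × 11 × 29 = 53592.
Smallest multiple of 53592 that is ≥ 395616: ⌈395616/53592⌉ × 53592 = 8 × 53592 = 428736.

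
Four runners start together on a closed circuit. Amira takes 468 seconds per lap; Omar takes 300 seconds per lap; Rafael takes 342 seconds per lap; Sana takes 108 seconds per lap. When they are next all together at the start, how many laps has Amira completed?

The first common completion time is the LCM of the periods.
468 = 2^2 × 3^2 × 13
300 = 2^2 × 3 × 5^2
342 = 2 × 3^2 × 19
108 = 2^2 × 3^3
LCM(468, 300, 342, 108) = 2^2 × 3^3 × 5^2 × 13 × 19 = 666900.
Laps for period 468: 666900 / 468 = 1425.

1425 laps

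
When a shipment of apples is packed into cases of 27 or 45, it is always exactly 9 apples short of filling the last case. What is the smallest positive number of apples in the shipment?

Being 9 short of a full case of size k means N ≡ −9 (mod k), i.e. N + 9 is a multiple of each size.
27 = 3^3
45 = 3^2 × 5
LCM(27, 45) = 3^3 × 5 = 135.
Smallest positive N is 135 − 9 = 126.

126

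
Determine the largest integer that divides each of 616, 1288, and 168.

616 = 2^3 × 7 × 11
1288 = 2^3 × 7 × 23
168 = 2^3 × 3 × 7
gcd(616, 1288, 168) = 2^3 × 7 = 56.

56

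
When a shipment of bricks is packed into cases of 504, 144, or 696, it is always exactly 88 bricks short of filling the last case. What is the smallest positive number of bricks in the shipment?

29144

Being 88 short of a full case of size k means N ≡ −88 (mod k), i.e. N + 88 is a multiple of each size.
504 = 2^3 × 3^2 × 7
144 = 2^4 × 3^2
696 = 2^3 × 3 × 29
LCM(504, 144, 696) = 2^4 × 3^2 × 7 × 29 = 29232.
Smallest positive N is 29232 − 88 = 29144.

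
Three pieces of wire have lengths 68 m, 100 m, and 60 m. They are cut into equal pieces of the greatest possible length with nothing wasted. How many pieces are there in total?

57

Piece length = gcd(68, 100, 60).
68 = 2^2 × 17
100 = 2^2 × 5^2
60 = 2^2 × 3 × 5
gcd(68, 100, 60) = 2^2 = 4.
Total pieces = 68/4 + 100/4 + 60/4 = 17 + 25 + 15 = 57.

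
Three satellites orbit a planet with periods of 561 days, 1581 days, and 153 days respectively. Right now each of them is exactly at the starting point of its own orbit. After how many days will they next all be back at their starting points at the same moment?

52173 days

The first simultaneous occurrence is after LCM of the individual periods.
561 = 3 × 11 × 17
1581 = 3 × 17 × 31
153 = 3^2 × 17
LCM(561, 1581, 153) = 3^2 × 11 × 17 × 31 = 52173.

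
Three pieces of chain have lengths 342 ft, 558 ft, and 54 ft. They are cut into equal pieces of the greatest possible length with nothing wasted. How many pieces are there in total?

Piece length = gcd(342, 558, 54).
342 = 2 × 3^2 × 19
558 = 2 × 3^2 × 31
54 = 2 × 3^3
gcd(342, 558, 54) = 2 × 3^2 = 18.
Total pieces = 342/18 + 558/18 + 54/18 = 19 + 31 + 3 = 53.

53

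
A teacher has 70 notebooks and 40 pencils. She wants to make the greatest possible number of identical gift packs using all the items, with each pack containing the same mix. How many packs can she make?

The pack count must divide each quantity, so the greatest is gcd(70, 40).
70 = 2 × 5 × 7
40 = 2^3 × 5
gcd(70, 40) = 2 × 5 = 10.

10 packs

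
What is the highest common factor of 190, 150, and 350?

10

190 = 2 × 5 × 19
150 = 2 × 3 × 5^2
350 = 2 × 5^2 × 7
gcd(190, 150, 350) = 2 × 5 = 10.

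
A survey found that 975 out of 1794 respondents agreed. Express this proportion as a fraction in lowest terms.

975 = 3 × 5^2 × 13
1794 = 2 × 3 × 13 × 23
gcd(975, 1794) = 3 × 13 = 39.
Divide numerator and denominator by 39: 975/1794 = 25/46.

25/46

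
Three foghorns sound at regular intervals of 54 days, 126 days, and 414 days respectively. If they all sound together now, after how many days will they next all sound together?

We need the least common multiple of the intervals.
54 = 2 × 3^3
126 = 2 × 3^2 × 7
414 = 2 × 3^2 × 23
LCM(54, 126, 414) = 2 × 3^3 × 7 × 23 = 8694.

8694 days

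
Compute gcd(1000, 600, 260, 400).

20

1000 = 2^3 × 5^3
600 = 2^3 × 3 × 5^2
260 = 2^2 × 5 × 13
400 = 2^4 × 5^2
gcd(1000, 600, 260, 400) = 2^2 × 5 = 20.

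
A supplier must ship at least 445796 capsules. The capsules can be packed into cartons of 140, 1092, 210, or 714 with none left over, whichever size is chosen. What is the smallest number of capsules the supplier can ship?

The number of capsules must be a common multiple of 140, 1092, 210, and 714, so a multiple of their LCM.
140 = 2^2 × 5 × 7
1092 = 2^2 × 3 × 7 × 13
210 = 2 × 3 × 5 × 7
714 = 2 × 3 × 7 × 17
LCM(140, 1092, 210, 714) = 2^2 × 3 × 5 × 7 × 13 × 17 = 92820.
Smallest multiple of 92820 that is ≥ 445796: ⌈445796/92820⌉ × 92820 = 5 × 92820 = 464100.

464100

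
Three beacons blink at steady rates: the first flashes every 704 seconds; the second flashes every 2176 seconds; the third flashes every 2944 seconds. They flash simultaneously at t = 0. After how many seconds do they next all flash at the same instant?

550528 seconds

They coincide at every common multiple of the periods; the first is the LCM.
704 = 2^6 × 11
2176 = 2^7 × 17
2944 = 2^7 × 23
LCM(704, 2176, 2944) = 2^7 × 11 × 17 × 23 = 550528.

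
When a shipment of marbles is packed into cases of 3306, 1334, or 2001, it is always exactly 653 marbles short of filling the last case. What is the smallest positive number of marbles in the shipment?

75385

Being 653 short of a full case of size k means N ≡ −653 (mod k), i.e. N + 653 is a multiple of each size.
3306 = 2 × 3 × 19 × 29
1334 = 2 × 23 × 29
2001 = 3 × 23 × 29
LCM(3306, 1334, 2001) = 2 × 3 × 19 × 23 × 29 = 76038.
Smallest positive N is 76038 − 653 = 75385.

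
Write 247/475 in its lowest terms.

13/25

247 = 13 × 19
475 = 5^2 × 19
gcd(247, 475) = 19.
Divide numerator and denominator by 19: 247/475 = 13/25.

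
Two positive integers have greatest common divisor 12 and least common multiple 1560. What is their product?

18720

For any two positive integers, gcd × lcm = product = 12 × 1560 = 18720.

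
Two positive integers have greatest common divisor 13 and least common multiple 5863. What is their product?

For any two positive integers, gcd × lcm = product = 13 × 5863 = 76219.

76219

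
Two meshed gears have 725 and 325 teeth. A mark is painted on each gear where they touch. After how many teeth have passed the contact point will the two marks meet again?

9425 teeth

The first simultaneous occurrence is after LCM of the individual periods.
725 = 5^2 × 29
325 = 5^2 × 13
LCM(725, 325) = 5^2 × 13 × 29 = 9425.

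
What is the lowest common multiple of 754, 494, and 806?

754 = 2 × 13 × 29
494 = 2 × 13 × 19
806 = 2 × 13 × 31
LCM(754, 494, 806) = 2 × 13 × 19 × 29 × 31 = 444106.

444106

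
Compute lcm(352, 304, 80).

33440

352 = 2^5 × 11
304 = 2^4 × 19
80 = 2^4 × 5
LCM(352, 304, 80) = 2^5 × 5 × 11 × 19 = 33440.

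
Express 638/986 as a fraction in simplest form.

11/17

638 = 2 × 11 × 29
986 = 2 × 17 × 29
gcd(638, 986) = 2 × 29 = 58.
Divide numerator and denominator by 58: 638/986 = 11/17.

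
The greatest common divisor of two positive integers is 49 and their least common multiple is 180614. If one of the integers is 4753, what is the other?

1862

For two integers, gcd × lcm = product, so the other is (49 × 180614) / 4753 = 8850086 / 4753 = 1862.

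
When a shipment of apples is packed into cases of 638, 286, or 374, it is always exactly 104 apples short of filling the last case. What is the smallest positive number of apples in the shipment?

140894

Being 104 short of a full case of size k means N ≡ −104 (mod k), i.e. N + 104 is a multiple of each size.
638 = 2 × 11 × 29
286 = 2 × 11 × 13
374 = 2 × 11 × 17
LCM(638, 286, 374) = 2 × 11 × 13 × 17 × 29 = 140998.
Smallest positive N is 140998 − 104 = 140894.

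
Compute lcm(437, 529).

10051

437 = 19 × 23
529 = 23^2
LCM(437, 529) = 19 × 23^2 = 10051.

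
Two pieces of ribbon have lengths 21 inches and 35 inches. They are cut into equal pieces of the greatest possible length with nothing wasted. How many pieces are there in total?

8

Piece length = gcd(21, 35).
21 = 3 × 7
35 = 5 × 7
gcd(21, 35) = 7.
Total pieces = 21/7 + 35/7 = 3 + 5 = 8.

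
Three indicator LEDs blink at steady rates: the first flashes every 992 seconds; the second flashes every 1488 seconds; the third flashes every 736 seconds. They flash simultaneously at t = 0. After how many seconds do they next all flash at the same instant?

The first simultaneous occurrence is after LCM of the individual periods.
992 = 2^5 × 31
1488 = 2^4 × 3 × 31
736 = 2^5 × 23
LCM(992, 1488, 736) = 2^5 × 3 × 23 × 31 = 68448.

68448 seconds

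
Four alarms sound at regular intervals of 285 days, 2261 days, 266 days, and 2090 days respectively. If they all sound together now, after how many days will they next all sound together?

The first simultaneous occurrence is after LCM of the individual periods.
285 = 3 × 5 × 19
2261 = 7 × 17 × 19
266 = 2 × 7 × 19
2090 = 2 × 5 × 11 × 19
LCM(285, 2261, 266, 2090) = 2 × 3 × 5 × 7 × 11 × 17 × 19 = 746130.

746130 days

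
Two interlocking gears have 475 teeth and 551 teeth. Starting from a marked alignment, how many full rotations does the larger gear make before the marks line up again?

All finish a whole number of cycles simultaneously at t = LCM of the periods.
475 = 5^2 × 19
551 = 19 × 29
LCM(475, 551) = 5^2 × 19 × 29 = 13775.
Rotations for period 551: 13775 / 551 = 25.

25 rotations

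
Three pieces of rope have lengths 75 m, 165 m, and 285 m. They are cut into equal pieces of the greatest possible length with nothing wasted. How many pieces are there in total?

35

Piece length = gcd(75, 165, 285).
75 = 3 × 5^2
165 = 3 × 5 × 11
285 = 3 × 5 × 19
gcd(75, 165, 285) = 3 × 5 = 15.
Total pieces = 75/15 + 165/15 + 285/15 = 5 + 11 + 19 = 35.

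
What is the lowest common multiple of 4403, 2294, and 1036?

4403 = 7 × 17 × 37
2294 = 2 × 31 × 37
1036 = 2^2 × 7 × 37
LCM(4403, 2294, 1036) = 2^2 × 7 × 17 × 31 × 37 = 545972.

545972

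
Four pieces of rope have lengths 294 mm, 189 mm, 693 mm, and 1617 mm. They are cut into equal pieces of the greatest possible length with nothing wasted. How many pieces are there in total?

133

Piece length = gcd(294, 189, 693, 1617).
294 = 2 × 3 × 7^2
189 = 3^3 × 7
693 = 3^2 × 7 × 11
1617 = 3 × 7^2 × 11
gcd(294, 189, 693, 1617) = 3 × 7 = 21.
Total pieces = 294/21 + 189/21 + 693/21 + 1617/21 = 14 + 9 + 33 + 77 = 133.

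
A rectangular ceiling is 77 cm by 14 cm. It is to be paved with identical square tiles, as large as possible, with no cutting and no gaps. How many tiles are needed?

Tile side = gcd(77, 14).
77 = 7 × 11
14 = 2 × 7
gcd(77, 14) = 7.
Tiles: (77/7) × (14/7) = 11 × 2 = 22.

22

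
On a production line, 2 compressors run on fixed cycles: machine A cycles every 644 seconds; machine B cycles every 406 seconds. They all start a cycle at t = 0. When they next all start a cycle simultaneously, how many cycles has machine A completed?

29 cycles

The first common completion time is the LCM of the periods.
644 = 2^2 × 7 × 23
406 = 2 × 7 × 29
LCM(644, 406) = 2^2 × 7 × 23 × 29 = 18676.
Cycles for period 644: 18676 / 644 = 29.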